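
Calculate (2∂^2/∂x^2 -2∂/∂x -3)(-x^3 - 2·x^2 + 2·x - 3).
3 x^{3} + 12 x^{2} - 10 x - 3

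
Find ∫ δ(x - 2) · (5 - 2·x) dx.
1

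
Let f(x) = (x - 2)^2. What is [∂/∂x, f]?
2 x - 4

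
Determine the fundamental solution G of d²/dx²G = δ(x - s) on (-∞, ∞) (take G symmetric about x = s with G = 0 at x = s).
\frac{|x - s|}{2}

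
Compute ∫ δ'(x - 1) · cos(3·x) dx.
3 \sin{\left(3 \right)}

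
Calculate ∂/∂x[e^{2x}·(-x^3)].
x^{2} \left(- 2 x - 3\right) e^{2 x}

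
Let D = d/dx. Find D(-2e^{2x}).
- 4 e^{2 x}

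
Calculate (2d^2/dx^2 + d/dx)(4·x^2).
8 x + 16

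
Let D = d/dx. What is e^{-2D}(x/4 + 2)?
\frac{x}{4} + \frac{3}{2}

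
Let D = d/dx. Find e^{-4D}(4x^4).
4 x^{4} - 64 x^{3} + 384 x^{2} - 1024 x + 1024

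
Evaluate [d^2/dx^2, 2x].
4\frac{d}{dx}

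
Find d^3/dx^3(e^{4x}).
64 e^{4 x}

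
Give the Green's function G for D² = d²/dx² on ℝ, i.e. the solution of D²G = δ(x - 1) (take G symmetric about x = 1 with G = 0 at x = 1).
\frac{|x - 1|}{2}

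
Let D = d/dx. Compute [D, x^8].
8 x^{7}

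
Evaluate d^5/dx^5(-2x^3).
0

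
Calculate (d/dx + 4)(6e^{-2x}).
12 e^{- 2 x}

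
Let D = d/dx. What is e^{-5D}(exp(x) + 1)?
e^{x - 5} + 1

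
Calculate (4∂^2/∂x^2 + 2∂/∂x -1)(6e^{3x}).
246 e^{3 x}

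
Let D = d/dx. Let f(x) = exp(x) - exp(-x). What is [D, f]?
2 \cosh{\left(x \right)}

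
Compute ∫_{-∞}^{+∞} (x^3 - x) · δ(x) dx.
0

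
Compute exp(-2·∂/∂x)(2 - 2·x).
6 - 2 x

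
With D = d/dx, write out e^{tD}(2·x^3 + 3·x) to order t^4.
2 t^{3} + 6 t^{2} x + 3 t \left(2 x^{2} + 1\right) + 2 x^{3} + 3 x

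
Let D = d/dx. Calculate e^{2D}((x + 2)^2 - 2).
x^{2} + 8 x + 14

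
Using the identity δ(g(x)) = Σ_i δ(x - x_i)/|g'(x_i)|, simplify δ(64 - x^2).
\frac{\delta(x - 8) + \delta(x + 8)}{16}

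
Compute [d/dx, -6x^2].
- 12 x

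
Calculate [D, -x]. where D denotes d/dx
-1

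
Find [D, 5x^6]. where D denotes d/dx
30 x^{5}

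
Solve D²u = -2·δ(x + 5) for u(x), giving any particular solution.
-|x + 5|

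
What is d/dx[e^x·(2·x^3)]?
2 x^{2} \left(x + 3\right) e^{x}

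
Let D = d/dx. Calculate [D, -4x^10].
- 40 x^{9}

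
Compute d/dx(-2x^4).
- 8 x^{3}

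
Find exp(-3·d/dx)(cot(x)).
\cot{\left(x - 3 \right)}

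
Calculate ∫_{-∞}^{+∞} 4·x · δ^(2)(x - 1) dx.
0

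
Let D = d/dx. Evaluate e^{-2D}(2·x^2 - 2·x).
2 x^{2} - 10 x + 12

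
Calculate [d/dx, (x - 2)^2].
2 x - 4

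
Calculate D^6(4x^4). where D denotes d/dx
0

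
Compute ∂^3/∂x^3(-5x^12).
- 6600 x^{9}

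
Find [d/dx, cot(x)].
- \frac{1}{\sin^{2}{\left(x \right)}}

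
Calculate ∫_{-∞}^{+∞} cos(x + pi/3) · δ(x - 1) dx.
\cos{\left(1 + \frac{\pi}{3} \right)}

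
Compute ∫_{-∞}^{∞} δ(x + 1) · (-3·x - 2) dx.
1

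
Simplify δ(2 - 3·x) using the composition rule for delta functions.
\frac{\delta(x - 2/3)}{3}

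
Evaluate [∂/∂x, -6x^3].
- 18 x^{2}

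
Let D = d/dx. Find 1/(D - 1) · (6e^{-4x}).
- \frac{6 e^{- 4 x}}{5}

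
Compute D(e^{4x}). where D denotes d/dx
4 e^{4 x}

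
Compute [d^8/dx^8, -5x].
-40\frac{d^{7}}{dx^{7}}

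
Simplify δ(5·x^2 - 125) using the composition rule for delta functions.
\frac{\delta(x - 5) + \delta(x + 5)}{50}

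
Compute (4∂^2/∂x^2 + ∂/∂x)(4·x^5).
20 x^{3} \left(x + 16\right)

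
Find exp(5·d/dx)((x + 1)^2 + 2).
x^{2} + 12 x + 38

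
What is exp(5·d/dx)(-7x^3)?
- 7 x^{3} - 105 x^{2} - 525 x - 875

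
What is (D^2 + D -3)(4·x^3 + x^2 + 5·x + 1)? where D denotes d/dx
- 12 x^{3} + 9 x^{2} + 11 x + 4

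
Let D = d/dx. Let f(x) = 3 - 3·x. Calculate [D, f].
-3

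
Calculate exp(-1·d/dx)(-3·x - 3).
- 3 x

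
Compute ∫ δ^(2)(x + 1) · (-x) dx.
0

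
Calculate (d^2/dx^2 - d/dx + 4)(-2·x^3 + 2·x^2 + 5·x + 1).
- 8 x^{3} + 14 x^{2} + 4 x + 3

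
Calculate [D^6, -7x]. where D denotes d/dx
-42D^{5}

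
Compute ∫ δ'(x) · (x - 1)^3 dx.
-3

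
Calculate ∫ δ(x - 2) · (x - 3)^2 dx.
1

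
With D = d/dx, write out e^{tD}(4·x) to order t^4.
4 t + 4 x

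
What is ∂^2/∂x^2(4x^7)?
168 x^{5}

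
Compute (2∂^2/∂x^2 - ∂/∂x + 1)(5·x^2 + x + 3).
5 x^{2} - 9 x + 22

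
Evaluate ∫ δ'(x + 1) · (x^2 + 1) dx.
2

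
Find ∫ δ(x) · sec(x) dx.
1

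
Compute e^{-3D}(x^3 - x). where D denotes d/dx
x^{3} - 9 x^{2} + 26 x - 24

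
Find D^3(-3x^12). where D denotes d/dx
- 3960 x^{9}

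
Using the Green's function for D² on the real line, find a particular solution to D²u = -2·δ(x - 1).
-|x - 1|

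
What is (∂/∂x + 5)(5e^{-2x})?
15 e^{- 2 x}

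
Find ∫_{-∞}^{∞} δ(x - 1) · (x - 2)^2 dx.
1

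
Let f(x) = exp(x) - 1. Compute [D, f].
e^{x}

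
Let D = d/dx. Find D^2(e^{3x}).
9 e^{3 x}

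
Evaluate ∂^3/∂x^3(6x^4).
144 x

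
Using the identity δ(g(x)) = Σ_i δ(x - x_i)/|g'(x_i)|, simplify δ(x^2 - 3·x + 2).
\frac{\delta(x - 1) + \delta(x - 2)}{1}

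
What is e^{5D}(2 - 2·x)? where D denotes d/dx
- 2 x - 8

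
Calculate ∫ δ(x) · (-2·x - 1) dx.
-1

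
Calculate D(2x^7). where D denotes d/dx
14 x^{6}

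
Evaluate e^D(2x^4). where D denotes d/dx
2 x^{4} + 8 x^{3} + 12 x^{2} + 8 x + 2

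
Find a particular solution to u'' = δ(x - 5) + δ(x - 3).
\frac{|x - 5|}{2} + \frac{|x - 3|}{2}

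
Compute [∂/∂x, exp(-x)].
- e^{- x}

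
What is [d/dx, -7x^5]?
- 35 x^{4}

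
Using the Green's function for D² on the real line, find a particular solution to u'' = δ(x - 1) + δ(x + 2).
\frac{|x - 1|}{2} + \frac{|x + 2|}{2}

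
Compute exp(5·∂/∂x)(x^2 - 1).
x^{2} + 10 x + 24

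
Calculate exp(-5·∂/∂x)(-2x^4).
- 2 x^{4} + 40 x^{3} - 300 x^{2} + 1000 x - 1250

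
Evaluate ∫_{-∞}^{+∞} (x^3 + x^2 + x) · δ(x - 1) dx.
3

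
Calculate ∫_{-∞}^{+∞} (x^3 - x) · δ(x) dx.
0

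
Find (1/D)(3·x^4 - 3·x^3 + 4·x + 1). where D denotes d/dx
\frac{3 x^{5}}{5} - \frac{3 x^{4}}{4} + 2 x^{2} + x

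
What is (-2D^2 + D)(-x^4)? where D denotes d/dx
4 x^{2} \left(6 - x\right)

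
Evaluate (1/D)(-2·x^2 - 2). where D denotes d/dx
- \frac{2 x^{3}}{3} - 2 x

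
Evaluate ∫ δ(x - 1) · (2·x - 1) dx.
1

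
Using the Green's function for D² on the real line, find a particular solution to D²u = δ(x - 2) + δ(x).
\frac{|x - 2|}{2} + \frac{|x|}{2}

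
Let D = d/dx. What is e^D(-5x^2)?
- 5 x^{2} - 10 x - 5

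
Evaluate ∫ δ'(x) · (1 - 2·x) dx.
2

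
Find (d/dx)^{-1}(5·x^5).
\frac{5 x^{6}}{6}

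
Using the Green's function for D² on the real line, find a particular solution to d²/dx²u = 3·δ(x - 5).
\frac{3|x - 5|}{2}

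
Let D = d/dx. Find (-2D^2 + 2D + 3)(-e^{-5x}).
57 e^{- 5 x}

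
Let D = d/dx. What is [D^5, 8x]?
40D^{4}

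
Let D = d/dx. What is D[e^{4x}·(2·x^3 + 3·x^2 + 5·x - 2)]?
\left(8 x^{3} + 18 x^{2} + 26 x - 3\right) e^{4 x}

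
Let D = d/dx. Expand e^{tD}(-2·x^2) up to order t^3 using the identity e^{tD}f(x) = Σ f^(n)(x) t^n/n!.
- 2 t^{2} - 4 t x - 2 x^{2}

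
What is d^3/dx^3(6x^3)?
36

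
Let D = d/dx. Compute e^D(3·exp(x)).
3 e^{x + 1}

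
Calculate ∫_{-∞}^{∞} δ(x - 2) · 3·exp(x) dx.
3 e^{2}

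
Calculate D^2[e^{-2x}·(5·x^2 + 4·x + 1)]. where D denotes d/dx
2 \left(10 x^{2} - 12 x - 1\right) e^{- 2 x}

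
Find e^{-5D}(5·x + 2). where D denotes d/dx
5 x - 23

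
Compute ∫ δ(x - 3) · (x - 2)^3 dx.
1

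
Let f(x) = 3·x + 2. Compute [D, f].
3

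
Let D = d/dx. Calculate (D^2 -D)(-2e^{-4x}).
- 40 e^{- 4 x}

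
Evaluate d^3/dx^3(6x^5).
360 x^{2}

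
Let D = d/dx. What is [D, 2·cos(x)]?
- 2 \sin{\left(x \right)}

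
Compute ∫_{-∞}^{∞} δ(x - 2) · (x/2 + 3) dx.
4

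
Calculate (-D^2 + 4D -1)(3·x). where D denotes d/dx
12 - 3 x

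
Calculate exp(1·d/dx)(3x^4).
3 x^{4} + 12 x^{3} + 18 x^{2} + 12 x + 3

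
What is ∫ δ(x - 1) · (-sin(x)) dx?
- \sin{\left(1 \right)}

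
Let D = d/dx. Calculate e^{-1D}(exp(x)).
e^{x - 1}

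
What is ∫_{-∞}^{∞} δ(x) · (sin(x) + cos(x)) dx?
1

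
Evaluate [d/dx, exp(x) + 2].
e^{x}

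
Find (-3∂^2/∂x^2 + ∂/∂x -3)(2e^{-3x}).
- 66 e^{- 3 x}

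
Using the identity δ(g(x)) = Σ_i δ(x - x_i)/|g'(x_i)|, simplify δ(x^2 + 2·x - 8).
\frac{\delta(x - 2) + \delta(x + 4)}{6}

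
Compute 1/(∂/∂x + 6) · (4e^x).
\frac{4 e^{x}}{7}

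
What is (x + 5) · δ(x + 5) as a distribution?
0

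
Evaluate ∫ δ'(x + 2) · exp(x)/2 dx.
- \frac{1}{2 e^{2}}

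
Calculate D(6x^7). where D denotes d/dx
42 x^{6}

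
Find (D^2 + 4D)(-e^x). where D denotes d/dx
- 5 e^{x}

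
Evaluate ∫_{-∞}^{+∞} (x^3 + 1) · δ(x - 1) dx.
2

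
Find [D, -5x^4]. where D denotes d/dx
- 20 x^{3}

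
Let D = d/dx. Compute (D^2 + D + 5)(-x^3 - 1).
- 5 x^{3} - 3 x^{2} - 6 x - 5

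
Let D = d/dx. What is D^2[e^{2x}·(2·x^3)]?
4 x \left(2 x^{2} + 6 x + 3\right) e^{2 x}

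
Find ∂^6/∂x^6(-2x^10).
- 302400 x^{4}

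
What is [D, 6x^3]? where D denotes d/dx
18 x^{2}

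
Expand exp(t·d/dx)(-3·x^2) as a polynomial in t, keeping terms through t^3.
- 3 t^{2} - 6 t x - 3 x^{2}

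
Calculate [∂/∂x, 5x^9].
45 x^{8}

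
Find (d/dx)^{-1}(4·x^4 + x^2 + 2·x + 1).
\frac{4 x^{5}}{5} + \frac{x^{3}}{3} + x^{2} + x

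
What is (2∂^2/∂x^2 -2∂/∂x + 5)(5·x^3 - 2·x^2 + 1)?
25 x^{3} - 40 x^{2} + 68 x - 3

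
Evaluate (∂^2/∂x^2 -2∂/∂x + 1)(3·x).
3 x - 6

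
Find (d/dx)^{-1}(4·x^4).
\frac{4 x^{5}}{5}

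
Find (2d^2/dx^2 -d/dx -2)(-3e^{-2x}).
- 24 e^{- 2 x}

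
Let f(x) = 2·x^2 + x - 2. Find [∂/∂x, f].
4 x + 1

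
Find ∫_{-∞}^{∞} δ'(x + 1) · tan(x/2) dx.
- \frac{1}{2} - \frac{\tan^{2}{\left(\frac{1}{2} \right)}}{2}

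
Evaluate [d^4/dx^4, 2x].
8\frac{d^{3}}{dx^{3}}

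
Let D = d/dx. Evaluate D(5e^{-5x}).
- 25 e^{- 5 x}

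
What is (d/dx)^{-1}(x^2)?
\frac{x^{3}}{3}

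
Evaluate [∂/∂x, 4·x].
4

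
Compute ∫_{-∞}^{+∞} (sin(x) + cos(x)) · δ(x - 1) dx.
\cos{\left(1 \right)} + \sin{\left(1 \right)}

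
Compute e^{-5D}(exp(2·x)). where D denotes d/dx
e^{2 x - 10}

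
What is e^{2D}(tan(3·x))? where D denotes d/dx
\tan{\left(3 x + 6 \right)}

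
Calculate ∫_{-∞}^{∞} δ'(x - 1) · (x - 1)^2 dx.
0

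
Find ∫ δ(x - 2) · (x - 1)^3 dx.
1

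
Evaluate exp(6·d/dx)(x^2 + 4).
x^{2} + 12 x + 40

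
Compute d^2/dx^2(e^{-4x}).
16 e^{- 4 x}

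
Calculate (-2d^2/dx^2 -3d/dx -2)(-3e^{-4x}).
66 e^{- 4 x}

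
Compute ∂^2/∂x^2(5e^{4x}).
80 e^{4 x}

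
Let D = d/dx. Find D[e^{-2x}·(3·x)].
3 \left(1 - 2 x\right) e^{- 2 x}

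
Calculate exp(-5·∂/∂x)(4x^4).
4 x^{4} - 80 x^{3} + 600 x^{2} - 2000 x + 2500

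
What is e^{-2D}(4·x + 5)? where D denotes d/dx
4 x - 3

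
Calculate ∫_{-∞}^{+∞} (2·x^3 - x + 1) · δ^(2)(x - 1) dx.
12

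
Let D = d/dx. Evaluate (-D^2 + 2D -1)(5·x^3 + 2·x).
- 5 x^{3} + 30 x^{2} - 32 x + 4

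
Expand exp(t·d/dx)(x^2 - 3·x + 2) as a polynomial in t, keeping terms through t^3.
t^{2} + t \left(2 x - 3\right) + x^{2} - 3 x + 2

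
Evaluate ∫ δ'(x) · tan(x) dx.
-1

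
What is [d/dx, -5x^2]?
- 10 x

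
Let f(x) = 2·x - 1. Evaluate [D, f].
2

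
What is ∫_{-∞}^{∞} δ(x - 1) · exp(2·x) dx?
e^{2}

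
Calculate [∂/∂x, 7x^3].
21 x^{2}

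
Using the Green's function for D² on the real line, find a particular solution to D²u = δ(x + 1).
\frac{|x + 1|}{2}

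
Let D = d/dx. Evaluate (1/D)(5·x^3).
\frac{5 x^{4}}{4}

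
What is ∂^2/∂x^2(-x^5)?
- 20 x^{3}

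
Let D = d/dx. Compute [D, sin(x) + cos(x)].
- \sin{\left(x \right)} + \cos{\left(x \right)}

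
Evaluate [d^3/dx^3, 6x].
18\frac{d^{2}}{dx^{2}}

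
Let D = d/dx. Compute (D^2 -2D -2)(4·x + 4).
- 8 x - 16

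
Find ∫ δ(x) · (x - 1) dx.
-1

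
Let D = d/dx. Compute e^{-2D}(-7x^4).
- 7 x^{4} + 56 x^{3} - 168 x^{2} + 224 x - 112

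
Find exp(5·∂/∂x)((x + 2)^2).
x^{2} + 14 x + 49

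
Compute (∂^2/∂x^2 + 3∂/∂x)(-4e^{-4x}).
- 16 e^{- 4 x}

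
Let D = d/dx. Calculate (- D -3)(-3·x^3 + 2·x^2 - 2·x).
9 x^{3} + 3 x^{2} + 2 x + 2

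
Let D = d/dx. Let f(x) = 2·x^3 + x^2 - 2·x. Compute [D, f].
6 x^{2} + 2 x - 2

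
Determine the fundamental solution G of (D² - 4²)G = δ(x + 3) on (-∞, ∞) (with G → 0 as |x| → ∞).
-\frac{e^{-4|x + 3|}}{8}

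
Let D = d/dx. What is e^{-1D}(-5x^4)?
- 5 x^{4} + 20 x^{3} - 30 x^{2} + 20 x - 5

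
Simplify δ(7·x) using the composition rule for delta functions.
\frac{\delta(x)}{7}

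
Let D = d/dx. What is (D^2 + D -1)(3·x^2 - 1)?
- 3 x^{2} + 6 x + 7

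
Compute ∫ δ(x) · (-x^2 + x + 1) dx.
1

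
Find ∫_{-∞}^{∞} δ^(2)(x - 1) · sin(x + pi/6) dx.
- \sin{\left(\frac{\pi}{6} + 1 \right)}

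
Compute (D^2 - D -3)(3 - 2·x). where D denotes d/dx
6 x - 7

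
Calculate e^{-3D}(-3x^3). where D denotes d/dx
- 3 x^{3} + 27 x^{2} - 81 x + 81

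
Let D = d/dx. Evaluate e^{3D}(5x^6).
5 x^{6} + 90 x^{5} + 675 x^{4} + 2700 x^{3} + 6075 x^{2} + 7290 x + 3645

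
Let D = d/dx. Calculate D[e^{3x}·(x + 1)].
\left(3 x + 4\right) e^{3 x}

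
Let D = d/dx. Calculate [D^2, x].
2D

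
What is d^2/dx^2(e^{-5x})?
25 e^{- 5 x}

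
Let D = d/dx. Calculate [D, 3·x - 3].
3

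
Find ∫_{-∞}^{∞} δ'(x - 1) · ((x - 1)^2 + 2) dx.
0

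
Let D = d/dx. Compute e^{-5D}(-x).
5 - x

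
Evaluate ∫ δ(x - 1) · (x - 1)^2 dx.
0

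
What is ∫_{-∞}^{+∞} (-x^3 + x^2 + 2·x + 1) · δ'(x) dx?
-2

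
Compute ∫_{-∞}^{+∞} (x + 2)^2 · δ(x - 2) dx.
16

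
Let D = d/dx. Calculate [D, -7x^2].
- 14 x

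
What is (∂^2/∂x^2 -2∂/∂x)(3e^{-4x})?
72 e^{- 4 x}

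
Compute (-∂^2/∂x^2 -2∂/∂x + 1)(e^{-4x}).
- 7 e^{- 4 x}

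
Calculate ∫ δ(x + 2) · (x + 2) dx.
0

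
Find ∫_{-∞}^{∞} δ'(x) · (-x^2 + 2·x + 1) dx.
-2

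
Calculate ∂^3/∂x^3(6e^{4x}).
384 e^{4 x}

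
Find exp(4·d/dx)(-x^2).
- x^{2} - 8 x - 16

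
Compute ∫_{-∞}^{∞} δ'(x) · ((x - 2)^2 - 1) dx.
4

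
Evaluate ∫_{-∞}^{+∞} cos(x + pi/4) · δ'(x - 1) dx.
\sin{\left(\frac{\pi}{4} + 1 \right)}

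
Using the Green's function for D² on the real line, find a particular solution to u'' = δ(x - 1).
\frac{|x - 1|}{2}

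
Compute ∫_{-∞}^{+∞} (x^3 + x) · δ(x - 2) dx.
10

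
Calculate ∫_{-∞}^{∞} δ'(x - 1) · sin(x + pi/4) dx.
- \cos{\left(\frac{\pi}{4} + 1 \right)}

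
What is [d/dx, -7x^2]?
- 14 x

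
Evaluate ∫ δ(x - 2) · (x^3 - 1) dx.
7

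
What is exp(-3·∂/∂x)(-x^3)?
- x^{3} + 9 x^{2} - 27 x + 27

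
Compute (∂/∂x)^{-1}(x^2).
\frac{x^{3}}{3}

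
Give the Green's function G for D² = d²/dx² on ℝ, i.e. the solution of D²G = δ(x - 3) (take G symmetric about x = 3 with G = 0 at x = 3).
\frac{|x - 3|}{2}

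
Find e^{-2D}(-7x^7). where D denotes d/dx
- 7 x^{7} + 98 x^{6} - 588 x^{5} + 1960 x^{4} - 3920 x^{3} + 4704 x^{2} - 3136 x + 896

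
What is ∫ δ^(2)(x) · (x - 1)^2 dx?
2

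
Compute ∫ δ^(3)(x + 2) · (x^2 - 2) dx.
0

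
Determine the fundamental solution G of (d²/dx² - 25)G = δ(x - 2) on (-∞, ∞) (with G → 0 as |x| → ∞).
-\frac{e^{-5|x - 2|}}{10}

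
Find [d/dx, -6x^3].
- 18 x^{2}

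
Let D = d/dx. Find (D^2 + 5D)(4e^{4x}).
144 e^{4 x}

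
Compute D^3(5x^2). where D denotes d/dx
0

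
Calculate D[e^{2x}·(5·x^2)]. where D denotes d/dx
10 x \left(x + 1\right) e^{2 x}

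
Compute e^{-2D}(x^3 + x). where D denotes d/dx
x^{3} - 6 x^{2} + 13 x - 10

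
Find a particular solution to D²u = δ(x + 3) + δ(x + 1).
\frac{|x + 3|}{2} + \frac{|x + 1|}{2}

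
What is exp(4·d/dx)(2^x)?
2^{x + 4}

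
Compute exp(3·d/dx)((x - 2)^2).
x^{2} + 2 x + 1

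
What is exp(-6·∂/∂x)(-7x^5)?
- 7 x^{5} + 210 x^{4} - 2520 x^{3} + 15120 x^{2} - 45360 x + 54432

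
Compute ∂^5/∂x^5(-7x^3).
0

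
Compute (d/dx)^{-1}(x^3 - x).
\frac{x^{4}}{4} - \frac{x^{2}}{2}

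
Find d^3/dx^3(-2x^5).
- 120 x^{2}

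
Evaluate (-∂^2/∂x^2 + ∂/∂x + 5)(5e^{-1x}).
15 e^{- x}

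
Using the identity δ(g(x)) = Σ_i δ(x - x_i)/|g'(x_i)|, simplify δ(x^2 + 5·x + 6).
\frac{\delta(x + 2) + \delta(x + 3)}{1}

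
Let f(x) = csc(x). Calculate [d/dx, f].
- \cot{\left(x \right)} \csc{\left(x \right)}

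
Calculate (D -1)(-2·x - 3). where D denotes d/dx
2 x + 1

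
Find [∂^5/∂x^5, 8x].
40\frac{d^{4}}{dx^{4}}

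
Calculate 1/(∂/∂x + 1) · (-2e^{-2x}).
2 e^{- 2 x}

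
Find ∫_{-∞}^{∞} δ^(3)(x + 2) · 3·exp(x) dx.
- \frac{3}{e^{2}}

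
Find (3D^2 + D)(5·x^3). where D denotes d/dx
15 x \left(x + 6\right)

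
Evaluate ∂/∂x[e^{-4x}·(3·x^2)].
6 x \left(1 - 2 x\right) e^{- 4 x}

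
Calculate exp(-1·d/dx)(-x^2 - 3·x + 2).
- x^{2} - x + 4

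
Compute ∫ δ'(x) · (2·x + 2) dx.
-2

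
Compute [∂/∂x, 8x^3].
24 x^{2}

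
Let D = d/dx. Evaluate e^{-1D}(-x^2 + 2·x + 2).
- x^{2} + 4 x - 1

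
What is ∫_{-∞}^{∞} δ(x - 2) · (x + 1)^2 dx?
9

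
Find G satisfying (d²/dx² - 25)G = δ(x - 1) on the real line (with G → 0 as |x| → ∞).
-\frac{e^{-5|x - 1|}}{10}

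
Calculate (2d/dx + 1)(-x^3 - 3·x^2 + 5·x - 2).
- x^{3} - 9 x^{2} - 7 x + 8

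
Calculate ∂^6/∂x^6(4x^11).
1330560 x^{5}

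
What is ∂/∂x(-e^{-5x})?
5 e^{- 5 x}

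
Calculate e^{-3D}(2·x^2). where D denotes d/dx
2 x^{2} - 12 x + 18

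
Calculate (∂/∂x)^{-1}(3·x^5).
\frac{x^{6}}{2}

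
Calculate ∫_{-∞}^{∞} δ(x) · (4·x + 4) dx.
4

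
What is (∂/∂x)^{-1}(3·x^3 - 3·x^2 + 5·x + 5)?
\frac{3 x^{4}}{4} - x^{3} + \frac{5 x^{2}}{2} + 5 x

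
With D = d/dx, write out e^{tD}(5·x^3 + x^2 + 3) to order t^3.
5 t^{3} + t^{2} \left(15 x + 1\right) + t x \left(15 x + 2\right) + 5 x^{3} + x^{2} + 3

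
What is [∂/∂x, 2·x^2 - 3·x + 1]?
4 x - 3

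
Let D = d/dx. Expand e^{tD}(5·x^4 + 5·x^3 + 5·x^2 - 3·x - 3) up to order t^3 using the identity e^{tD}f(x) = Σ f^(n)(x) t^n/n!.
t^{3} \left(20 x + 5\right) + t^{2} \left(30 x^{2} + 15 x + 5\right) + t \left(20 x^{3} + 15 x^{2} + 10 x - 3\right) + 5 x^{4} + 5 x^{3} + 5 x^{2} - 3 x - 3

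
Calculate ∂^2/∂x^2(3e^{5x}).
75 e^{5 x}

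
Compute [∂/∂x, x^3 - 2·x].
3 x^{2} - 2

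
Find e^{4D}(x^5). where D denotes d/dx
x^{5} + 20 x^{4} + 160 x^{3} + 640 x^{2} + 1280 x + 1024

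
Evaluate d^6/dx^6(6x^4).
0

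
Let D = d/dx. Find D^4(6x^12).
71280 x^{8}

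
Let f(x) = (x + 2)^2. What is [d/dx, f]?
2 x + 4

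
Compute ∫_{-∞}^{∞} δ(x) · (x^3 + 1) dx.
1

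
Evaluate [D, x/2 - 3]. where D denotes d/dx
\frac{1}{2}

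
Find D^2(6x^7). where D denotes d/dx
252 x^{5}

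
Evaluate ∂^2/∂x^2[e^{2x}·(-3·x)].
12 \left(- x - 1\right) e^{2 x}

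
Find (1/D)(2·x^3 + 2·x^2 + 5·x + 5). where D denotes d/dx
\frac{x^{4}}{2} + \frac{2 x^{3}}{3} + \frac{5 x^{2}}{2} + 5 x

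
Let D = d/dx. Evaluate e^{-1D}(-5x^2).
- 5 x^{2} + 10 x - 5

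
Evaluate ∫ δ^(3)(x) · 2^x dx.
- \log{\left(2 \right)}^{3}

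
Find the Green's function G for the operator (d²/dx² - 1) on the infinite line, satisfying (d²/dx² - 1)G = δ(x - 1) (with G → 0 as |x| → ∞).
-\frac{e^{-|x - 1|}}{2}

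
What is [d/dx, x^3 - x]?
3 x^{2} - 1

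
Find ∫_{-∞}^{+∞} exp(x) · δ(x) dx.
1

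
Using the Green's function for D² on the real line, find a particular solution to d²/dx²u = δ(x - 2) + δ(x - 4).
\frac{|x - 2|}{2} + \frac{|x - 4|}{2}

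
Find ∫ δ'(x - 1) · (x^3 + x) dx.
-4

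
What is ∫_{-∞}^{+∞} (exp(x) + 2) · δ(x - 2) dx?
2 + e^{2}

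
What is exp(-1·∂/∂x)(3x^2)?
3 x^{2} - 6 x + 3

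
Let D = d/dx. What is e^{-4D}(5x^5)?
5 x^{5} - 100 x^{4} + 800 x^{3} - 3200 x^{2} + 6400 x - 5120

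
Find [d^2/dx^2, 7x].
14\frac{d}{dx}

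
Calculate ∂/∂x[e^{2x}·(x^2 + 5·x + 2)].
\left(2 x^{2} + 12 x + 9\right) e^{2 x}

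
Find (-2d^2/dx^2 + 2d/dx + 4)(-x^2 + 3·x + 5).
- 4 x^{2} + 8 x + 30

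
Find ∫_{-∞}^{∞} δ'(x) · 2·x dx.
-2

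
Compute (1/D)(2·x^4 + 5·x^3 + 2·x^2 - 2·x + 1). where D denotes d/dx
\frac{2 x^{5}}{5} + \frac{5 x^{4}}{4} + \frac{2 x^{3}}{3} - x^{2} + x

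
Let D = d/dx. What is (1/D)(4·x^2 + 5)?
\frac{4 x^{3}}{3} + 5 x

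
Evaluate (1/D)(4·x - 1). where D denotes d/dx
2 x^{2} - x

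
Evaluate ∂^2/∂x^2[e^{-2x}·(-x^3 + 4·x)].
2 \left(- 2 x^{3} + 6 x^{2} + 5 x - 8\right) e^{- 2 x}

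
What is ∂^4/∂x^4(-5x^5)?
- 600 x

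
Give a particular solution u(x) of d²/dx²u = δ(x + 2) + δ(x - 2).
\frac{|x + 2|}{2} + \frac{|x - 2|}{2}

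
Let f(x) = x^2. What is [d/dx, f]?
2 x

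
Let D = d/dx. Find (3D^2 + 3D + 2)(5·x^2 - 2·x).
10 x^{2} + 26 x + 24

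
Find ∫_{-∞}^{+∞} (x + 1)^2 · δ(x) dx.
1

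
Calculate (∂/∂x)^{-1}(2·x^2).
\frac{2 x^{3}}{3}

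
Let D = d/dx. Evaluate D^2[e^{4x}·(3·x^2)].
\left(48 x^{2} + 48 x + 6\right) e^{4 x}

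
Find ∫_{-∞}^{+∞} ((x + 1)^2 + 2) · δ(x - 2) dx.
11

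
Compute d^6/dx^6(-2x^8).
- 40320 x^{2}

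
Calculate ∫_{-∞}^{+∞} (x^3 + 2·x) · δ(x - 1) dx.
3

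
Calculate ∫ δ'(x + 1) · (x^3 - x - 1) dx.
-2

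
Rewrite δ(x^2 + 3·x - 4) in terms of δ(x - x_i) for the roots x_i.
\frac{\delta(x + 4) + \delta(x - 1)}{5}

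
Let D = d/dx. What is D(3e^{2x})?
6 e^{2 x}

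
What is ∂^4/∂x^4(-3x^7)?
- 2520 x^{3}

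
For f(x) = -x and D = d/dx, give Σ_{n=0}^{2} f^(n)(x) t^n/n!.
- t - x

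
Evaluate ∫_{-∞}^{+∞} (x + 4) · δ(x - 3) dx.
7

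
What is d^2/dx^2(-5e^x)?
- 5 e^{x}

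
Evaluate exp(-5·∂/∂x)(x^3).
x^{3} - 15 x^{2} + 75 x - 125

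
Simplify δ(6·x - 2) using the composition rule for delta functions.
\frac{\delta(x - 1/3)}{6}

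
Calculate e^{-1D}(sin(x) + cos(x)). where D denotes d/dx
\sqrt{2} \cos{\left(- x + \frac{\pi}{4} + 1 \right)}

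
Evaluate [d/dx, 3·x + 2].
3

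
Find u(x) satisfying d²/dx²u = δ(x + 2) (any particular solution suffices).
\frac{|x + 2|}{2}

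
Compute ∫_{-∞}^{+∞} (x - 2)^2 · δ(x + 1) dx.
9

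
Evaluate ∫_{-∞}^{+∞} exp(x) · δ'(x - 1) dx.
- e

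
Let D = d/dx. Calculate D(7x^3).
21 x^{2}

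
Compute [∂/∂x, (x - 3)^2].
2 x - 6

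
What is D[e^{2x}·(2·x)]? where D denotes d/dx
\left(4 x + 2\right) e^{2 x}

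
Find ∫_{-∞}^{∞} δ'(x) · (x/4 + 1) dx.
- \frac{1}{4}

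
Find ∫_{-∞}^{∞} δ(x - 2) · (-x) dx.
-2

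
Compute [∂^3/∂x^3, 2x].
6\frac{d^{2}}{dx^{2}}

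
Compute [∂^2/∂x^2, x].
2\frac{d}{dx}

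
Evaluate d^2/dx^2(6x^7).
252 x^{5}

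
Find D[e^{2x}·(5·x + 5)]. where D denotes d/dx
\left(10 x + 15\right) e^{2 x}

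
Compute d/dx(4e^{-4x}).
- 16 e^{- 4 x}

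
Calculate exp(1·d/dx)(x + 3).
x + 4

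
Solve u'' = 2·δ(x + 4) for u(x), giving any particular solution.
|x + 4|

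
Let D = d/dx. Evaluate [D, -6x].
-6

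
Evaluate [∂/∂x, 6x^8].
48 x^{7}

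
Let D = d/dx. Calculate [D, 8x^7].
56 x^{6}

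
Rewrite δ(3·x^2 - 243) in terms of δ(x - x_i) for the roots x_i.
\frac{\delta(x - 9) + \delta(x + 9)}{54}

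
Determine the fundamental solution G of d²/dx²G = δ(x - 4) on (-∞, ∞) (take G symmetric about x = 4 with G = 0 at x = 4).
\frac{|x - 4|}{2}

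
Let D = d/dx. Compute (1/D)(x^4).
\frac{x^{5}}{5}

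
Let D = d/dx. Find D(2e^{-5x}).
- 10 e^{- 5 x}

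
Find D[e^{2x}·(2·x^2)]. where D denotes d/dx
4 x \left(x + 1\right) e^{2 x}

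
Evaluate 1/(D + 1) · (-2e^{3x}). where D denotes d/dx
- \frac{e^{3 x}}{2}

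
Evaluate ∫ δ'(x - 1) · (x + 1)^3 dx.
-12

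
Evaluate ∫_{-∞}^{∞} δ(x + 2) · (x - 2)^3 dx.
-64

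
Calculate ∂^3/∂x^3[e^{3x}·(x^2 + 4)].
\left(27 x^{2} + 54 x + 126\right) e^{3 x}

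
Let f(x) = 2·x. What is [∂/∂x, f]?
2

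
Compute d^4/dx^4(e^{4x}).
256 e^{4 x}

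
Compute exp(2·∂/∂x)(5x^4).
5 x^{4} + 40 x^{3} + 120 x^{2} + 160 x + 80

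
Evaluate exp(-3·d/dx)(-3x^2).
- 3 x^{2} + 18 x - 27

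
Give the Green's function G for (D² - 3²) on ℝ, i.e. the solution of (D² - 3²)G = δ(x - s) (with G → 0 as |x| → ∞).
-\frac{e^{-3|x-s|}}{6}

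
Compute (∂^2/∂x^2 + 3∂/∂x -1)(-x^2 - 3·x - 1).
x^{2} - 3 x - 10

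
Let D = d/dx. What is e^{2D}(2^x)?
2^{x + 2}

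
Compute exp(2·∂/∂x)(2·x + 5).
2 x + 9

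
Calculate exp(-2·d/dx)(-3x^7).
- 3 x^{7} + 42 x^{6} - 252 x^{5} + 840 x^{4} - 1680 x^{3} + 2016 x^{2} - 1344 x + 384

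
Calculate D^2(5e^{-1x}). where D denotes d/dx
5 e^{- x}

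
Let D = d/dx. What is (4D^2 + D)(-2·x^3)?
6 x \left(- x - 8\right)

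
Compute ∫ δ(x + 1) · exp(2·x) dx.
e^{-2}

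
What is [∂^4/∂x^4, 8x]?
32\frac{d^{3}}{dx^{3}}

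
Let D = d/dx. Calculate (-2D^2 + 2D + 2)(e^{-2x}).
- 10 e^{- 2 x}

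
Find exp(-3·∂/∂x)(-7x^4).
- 7 x^{4} + 84 x^{3} - 378 x^{2} + 756 x - 567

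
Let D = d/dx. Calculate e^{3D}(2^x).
2^{x + 3}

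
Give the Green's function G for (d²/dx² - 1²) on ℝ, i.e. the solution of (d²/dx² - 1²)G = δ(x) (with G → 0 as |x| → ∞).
-\frac{e^{-|x|}}{2}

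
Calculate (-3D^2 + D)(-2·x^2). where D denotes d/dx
12 - 4 x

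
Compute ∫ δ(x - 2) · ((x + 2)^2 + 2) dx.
18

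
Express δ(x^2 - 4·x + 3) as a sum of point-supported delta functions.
\frac{\delta(x - 3) + \delta(x - 1)}{2}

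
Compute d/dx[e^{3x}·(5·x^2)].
5 x \left(3 x + 2\right) e^{3 x}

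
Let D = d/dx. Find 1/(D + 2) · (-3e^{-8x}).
\frac{e^{- 8 x}}{2}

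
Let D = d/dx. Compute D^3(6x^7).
1260 x^{4}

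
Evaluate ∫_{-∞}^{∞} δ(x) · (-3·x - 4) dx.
-4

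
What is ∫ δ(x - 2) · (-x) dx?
-2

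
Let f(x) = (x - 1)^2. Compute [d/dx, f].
2 x - 2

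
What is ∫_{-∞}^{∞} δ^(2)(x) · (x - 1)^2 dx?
2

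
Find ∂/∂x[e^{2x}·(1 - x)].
\left(1 - 2 x\right) e^{2 x}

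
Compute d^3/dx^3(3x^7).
630 x^{4}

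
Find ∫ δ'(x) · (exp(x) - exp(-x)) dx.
-2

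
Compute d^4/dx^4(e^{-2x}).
16 e^{- 2 x}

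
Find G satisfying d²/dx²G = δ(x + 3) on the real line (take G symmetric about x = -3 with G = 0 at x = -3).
\frac{|x + 3|}{2}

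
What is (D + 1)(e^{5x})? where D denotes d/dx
6 e^{5 x}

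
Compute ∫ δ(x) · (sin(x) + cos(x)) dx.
1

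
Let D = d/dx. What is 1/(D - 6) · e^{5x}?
- e^{5 x}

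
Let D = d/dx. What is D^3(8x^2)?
0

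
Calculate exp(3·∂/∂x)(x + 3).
x + 6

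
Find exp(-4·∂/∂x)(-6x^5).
- 6 x^{5} + 120 x^{4} - 960 x^{3} + 3840 x^{2} - 7680 x + 6144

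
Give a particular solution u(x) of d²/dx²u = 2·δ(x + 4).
|x + 4|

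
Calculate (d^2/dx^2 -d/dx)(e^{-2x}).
6 e^{- 2 x}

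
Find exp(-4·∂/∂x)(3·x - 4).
3 x - 16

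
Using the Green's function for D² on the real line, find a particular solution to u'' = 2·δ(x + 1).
|x + 1|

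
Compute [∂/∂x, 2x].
2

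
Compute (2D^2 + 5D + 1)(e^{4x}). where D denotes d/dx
53 e^{4 x}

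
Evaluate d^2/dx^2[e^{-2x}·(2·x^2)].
4 \left(2 x^{2} - 4 x + 1\right) e^{- 2 x}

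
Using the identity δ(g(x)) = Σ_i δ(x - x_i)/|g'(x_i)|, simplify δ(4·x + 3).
\frac{\delta(x + 3/4)}{4}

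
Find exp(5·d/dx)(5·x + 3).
5 x + 28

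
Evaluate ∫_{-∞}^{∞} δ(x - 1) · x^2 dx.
1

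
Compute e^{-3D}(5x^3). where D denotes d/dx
5 x^{3} - 45 x^{2} + 135 x - 135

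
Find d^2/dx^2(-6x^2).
-12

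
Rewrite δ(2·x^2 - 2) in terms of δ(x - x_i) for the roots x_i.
\frac{\delta(x - 1) + \delta(x + 1)}{4}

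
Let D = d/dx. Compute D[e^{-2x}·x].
\left(1 - 2 x\right) e^{- 2 x}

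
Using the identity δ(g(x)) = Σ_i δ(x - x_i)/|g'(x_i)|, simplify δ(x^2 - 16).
\frac{\delta(x - 4) + \delta(x + 4)}{8}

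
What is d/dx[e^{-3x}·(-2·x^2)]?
2 x \left(3 x - 2\right) e^{- 3 x}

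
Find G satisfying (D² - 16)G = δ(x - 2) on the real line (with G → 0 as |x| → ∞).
-\frac{e^{-4|x - 2|}}{8}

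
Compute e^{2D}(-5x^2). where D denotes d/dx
- 5 x^{2} - 20 x - 20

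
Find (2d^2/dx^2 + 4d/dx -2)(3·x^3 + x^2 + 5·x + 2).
- 6 x^{3} + 34 x^{2} + 34 x + 20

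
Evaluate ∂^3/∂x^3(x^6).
120 x^{3}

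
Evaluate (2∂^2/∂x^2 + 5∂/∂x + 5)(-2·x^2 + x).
- 10 x^{2} - 15 x - 3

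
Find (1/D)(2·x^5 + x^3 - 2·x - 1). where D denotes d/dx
\frac{x^{6}}{3} + \frac{x^{4}}{4} - x^{2} - x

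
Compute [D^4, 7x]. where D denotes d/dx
28D^{3}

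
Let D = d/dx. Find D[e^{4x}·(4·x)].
\left(16 x + 4\right) e^{4 x}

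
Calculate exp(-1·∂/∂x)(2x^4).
2 x^{4} - 8 x^{3} + 12 x^{2} - 8 x + 2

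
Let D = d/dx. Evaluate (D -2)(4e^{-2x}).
- 16 e^{- 2 x}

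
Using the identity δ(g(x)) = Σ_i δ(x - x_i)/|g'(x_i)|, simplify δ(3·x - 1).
\frac{\delta(x - 1/3)}{3}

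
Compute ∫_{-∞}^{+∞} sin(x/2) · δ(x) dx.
0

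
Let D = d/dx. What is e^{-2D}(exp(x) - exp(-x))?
- e^{2 - x} + e^{x - 2}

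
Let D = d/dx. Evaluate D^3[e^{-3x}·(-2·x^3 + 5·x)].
3 \left(18 x^{3} - 54 x^{2} - 9 x + 41\right) e^{- 3 x}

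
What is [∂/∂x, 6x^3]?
18 x^{2}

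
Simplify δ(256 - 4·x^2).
\frac{\delta(x - 8) + \delta(x + 8)}{64}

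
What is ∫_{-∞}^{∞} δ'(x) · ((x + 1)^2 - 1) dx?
-2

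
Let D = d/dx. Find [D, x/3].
\frac{1}{3}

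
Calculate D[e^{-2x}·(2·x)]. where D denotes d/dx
2 \left(1 - 2 x\right) e^{- 2 x}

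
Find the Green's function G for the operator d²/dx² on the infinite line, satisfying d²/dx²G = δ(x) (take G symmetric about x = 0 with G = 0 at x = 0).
\frac{|x|}{2}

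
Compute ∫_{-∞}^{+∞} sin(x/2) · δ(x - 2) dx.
\sin{\left(1 \right)}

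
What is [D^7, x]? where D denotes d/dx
7D^{6}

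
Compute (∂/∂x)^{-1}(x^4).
\frac{x^{5}}{5}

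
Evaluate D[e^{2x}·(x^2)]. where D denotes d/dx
2 x \left(x + 1\right) e^{2 x}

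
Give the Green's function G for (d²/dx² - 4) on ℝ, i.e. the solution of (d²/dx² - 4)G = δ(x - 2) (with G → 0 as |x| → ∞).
-\frac{e^{-2|x - 2|}}{4}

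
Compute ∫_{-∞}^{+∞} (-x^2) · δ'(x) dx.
0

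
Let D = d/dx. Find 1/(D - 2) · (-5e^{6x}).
- \frac{5 e^{6 x}}{4}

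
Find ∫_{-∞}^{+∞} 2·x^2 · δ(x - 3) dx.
18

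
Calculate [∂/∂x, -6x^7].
- 42 x^{6}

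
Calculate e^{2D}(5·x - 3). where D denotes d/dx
5 x + 7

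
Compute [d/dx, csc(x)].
- \cot{\left(x \right)} \csc{\left(x \right)}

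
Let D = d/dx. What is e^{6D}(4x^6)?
4 x^{6} + 144 x^{5} + 2160 x^{4} + 17280 x^{3} + 77760 x^{2} + 186624 x + 186624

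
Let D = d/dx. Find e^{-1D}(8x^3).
8 x^{3} - 24 x^{2} + 24 x - 8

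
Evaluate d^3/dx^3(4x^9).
2016 x^{6}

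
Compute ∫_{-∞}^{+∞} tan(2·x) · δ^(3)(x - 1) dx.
- 48 \tan^{4}{\left(2 \right)} - 64 \tan^{2}{\left(2 \right)} - 16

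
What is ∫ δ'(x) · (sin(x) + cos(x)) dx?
-1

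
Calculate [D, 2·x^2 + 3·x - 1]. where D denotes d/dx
4 x + 3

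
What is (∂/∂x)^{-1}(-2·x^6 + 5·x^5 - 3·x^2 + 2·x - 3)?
- \frac{2 x^{7}}{7} + \frac{5 x^{6}}{6} - x^{3} + x^{2} - 3 x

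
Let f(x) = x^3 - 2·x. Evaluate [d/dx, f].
3 x^{2} - 2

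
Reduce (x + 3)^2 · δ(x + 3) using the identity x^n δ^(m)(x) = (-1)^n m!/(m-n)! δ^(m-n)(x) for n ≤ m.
0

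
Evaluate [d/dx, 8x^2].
16 x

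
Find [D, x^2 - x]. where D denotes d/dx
2 x - 1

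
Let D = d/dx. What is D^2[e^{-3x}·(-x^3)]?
3 x \left(- 3 x^{2} + 6 x - 2\right) e^{- 3 x}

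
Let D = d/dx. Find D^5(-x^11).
- 55440 x^{6}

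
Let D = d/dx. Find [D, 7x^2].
14 x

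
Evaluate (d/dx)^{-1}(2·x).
x^{2}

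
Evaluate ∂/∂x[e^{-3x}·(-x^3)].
3 x^{2} \left(x - 1\right) e^{- 3 x}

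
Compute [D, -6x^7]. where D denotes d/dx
- 42 x^{6}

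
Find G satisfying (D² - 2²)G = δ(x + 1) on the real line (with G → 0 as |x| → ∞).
-\frac{e^{-2|x + 1|}}{4}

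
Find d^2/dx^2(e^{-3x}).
9 e^{- 3 x}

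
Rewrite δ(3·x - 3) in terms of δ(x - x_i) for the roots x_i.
\frac{\delta(x - 1)}{3}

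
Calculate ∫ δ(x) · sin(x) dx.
0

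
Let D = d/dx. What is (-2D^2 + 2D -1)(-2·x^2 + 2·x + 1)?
2 x^{2} - 10 x + 11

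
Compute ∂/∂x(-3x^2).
- 6 x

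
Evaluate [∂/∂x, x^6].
6 x^{5}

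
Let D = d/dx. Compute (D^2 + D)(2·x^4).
8 x^{2} \left(x + 3\right)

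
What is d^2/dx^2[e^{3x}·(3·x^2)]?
\left(27 x^{2} + 36 x + 6\right) e^{3 x}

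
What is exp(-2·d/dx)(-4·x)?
8 - 4 x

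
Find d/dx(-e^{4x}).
- 4 e^{4 x}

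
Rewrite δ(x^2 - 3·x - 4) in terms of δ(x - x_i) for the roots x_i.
\frac{\delta(x + 1) + \delta(x - 4)}{5}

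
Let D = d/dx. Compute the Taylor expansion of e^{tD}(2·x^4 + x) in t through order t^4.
2 t^{4} + 8 t^{3} x + 12 t^{2} x^{2} + t \left(8 x^{3} + 1\right) + 2 x^{4} + x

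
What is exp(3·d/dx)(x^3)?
x^{3} + 9 x^{2} + 27 x + 27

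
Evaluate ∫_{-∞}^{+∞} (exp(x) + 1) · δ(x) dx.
2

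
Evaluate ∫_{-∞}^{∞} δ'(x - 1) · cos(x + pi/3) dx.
\sin{\left(1 + \frac{\pi}{3} \right)}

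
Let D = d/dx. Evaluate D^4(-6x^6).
- 2160 x^{2}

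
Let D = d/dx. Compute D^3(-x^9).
- 504 x^{6}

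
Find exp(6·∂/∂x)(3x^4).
3 x^{4} + 72 x^{3} + 648 x^{2} + 2592 x + 3888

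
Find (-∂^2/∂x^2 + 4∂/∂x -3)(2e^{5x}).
- 16 e^{5 x}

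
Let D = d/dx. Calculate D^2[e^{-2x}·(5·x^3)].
10 x \left(2 x^{2} - 6 x + 3\right) e^{- 2 x}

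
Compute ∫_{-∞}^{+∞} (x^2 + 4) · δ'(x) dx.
0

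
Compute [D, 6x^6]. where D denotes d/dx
36 x^{5}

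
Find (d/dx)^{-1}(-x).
- \frac{x^{2}}{2}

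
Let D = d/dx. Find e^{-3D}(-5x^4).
- 5 x^{4} + 60 x^{3} - 270 x^{2} + 540 x - 405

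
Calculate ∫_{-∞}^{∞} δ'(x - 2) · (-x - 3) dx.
1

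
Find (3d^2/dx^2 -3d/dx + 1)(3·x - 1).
3 x - 10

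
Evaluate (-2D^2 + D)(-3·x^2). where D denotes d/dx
12 - 6 x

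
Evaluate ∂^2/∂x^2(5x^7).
210 x^{5}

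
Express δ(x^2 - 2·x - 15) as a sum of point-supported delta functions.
\frac{\delta(x + 3) + \delta(x - 5)}{8}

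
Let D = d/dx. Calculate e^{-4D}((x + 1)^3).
x^{3} - 9 x^{2} + 27 x - 27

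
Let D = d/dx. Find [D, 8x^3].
24 x^{2}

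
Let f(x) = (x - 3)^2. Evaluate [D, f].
2 x - 6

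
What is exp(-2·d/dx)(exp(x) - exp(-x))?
- e^{2 - x} + e^{x - 2}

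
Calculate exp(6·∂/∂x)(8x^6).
8 x^{6} + 288 x^{5} + 4320 x^{4} + 34560 x^{3} + 155520 x^{2} + 373248 x + 373248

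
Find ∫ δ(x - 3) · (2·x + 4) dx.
10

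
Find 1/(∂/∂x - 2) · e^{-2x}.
- \frac{e^{- 2 x}}{4}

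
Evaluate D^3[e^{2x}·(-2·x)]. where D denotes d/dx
\left(- 16 x - 24\right) e^{2 x}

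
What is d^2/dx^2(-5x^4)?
- 60 x^{2}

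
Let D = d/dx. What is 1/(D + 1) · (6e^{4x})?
\frac{6 e^{4 x}}{5}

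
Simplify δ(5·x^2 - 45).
\frac{\delta(x - 3) + \delta(x + 3)}{30}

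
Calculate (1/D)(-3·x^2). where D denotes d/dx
- x^{3}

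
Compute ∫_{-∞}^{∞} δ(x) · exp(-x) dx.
1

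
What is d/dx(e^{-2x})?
- 2 e^{- 2 x}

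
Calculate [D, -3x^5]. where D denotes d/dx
- 15 x^{4}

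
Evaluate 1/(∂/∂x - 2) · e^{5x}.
\frac{e^{5 x}}{3}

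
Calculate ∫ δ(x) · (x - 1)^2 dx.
1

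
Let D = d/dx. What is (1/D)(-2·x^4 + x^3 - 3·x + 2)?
- \frac{2 x^{5}}{5} + \frac{x^{4}}{4} - \frac{3 x^{2}}{2} + 2 x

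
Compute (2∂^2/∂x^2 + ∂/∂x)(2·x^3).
6 x \left(x + 4\right)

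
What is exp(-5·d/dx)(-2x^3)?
- 2 x^{3} + 30 x^{2} - 150 x + 250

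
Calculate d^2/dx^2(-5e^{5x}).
- 125 e^{5 x}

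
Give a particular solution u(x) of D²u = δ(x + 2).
\frac{|x + 2|}{2}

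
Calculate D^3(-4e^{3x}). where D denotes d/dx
- 108 e^{3 x}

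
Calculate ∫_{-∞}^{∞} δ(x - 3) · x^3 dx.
27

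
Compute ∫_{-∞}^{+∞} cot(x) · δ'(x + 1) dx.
\frac{1}{\sin^{2}{\left(1 \right)}}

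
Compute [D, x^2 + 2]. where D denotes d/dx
2 x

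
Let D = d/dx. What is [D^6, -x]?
-6D^{5}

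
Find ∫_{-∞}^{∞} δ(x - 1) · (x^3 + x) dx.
2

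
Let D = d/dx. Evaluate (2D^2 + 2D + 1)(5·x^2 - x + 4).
5 x^{2} + 19 x + 22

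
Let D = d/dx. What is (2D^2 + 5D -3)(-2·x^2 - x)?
6 x^{2} - 17 x - 13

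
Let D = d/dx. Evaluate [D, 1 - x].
-1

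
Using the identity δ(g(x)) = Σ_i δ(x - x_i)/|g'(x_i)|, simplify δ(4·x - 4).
\frac{\delta(x - 1)}{4}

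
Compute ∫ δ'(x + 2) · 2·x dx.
-2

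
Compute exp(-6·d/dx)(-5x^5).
- 5 x^{5} + 150 x^{4} - 1800 x^{3} + 10800 x^{2} - 32400 x + 38880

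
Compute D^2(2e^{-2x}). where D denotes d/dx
8 e^{- 2 x}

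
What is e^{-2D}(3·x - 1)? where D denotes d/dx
3 x - 7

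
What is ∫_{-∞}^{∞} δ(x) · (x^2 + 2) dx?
2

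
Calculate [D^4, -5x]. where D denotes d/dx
-20D^{3}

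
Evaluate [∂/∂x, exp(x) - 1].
e^{x}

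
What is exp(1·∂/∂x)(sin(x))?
\sin{\left(x + 1 \right)}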